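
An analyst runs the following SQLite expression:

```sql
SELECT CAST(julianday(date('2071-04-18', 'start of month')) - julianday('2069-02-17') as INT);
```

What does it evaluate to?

`start of month` rewinds 2071-04-18 to 2071-04-01.
11 days remain in February 2069 after the 17th (28 − 17).
Full months from March 2069 through March 2071 contribute their day counts.
Then 1 day into April 2071.
Total: 11 + 31 + 30 + 31 + 30 + 31 + 31 + 30 + 31 + 30 + 31 + 31 + 28 + 31 + 30 + 31 + 30 + 31 + 31 + 30 + 31 + 30 + 31 + 31 + 28 + 31 + 1 = 773.

773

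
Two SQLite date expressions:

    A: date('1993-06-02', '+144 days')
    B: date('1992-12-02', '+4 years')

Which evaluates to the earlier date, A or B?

A = 1993-10-24.
B = 1996-12-02.
A is earlier.

A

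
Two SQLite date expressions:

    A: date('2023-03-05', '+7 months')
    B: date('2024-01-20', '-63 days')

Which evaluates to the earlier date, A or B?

A

A = 2023-10-05.
B = 2023-11-18.
A is earlier.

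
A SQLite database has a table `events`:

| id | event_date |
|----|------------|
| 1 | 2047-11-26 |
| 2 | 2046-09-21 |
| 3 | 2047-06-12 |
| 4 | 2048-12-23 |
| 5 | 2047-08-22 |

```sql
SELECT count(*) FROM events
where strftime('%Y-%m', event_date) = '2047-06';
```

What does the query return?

1

Rows with year-month 2047-06: 2047-06-12 → 1.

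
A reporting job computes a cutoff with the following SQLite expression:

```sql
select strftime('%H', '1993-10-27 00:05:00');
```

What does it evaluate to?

00

`%H` extracts the 2-digit hour (00-23): 00.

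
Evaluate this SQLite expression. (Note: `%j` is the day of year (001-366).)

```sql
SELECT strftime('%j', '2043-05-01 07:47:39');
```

121

Day-of-year for 2043-05-01: days since 2043-01-01 inclusive = 121, zero-padded to 121.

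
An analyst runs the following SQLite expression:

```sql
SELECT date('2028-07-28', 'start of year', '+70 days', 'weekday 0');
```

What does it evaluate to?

`start of year` rewinds 2028-07-28 to 2028-01-01.
Applying '+70 days' to 2028-01-01: counting 70 days forward gives 2028-03-11.
`weekday 0` advances to the next Sunday; 2028-03-11 is a Saturday, so it moves forward to 2028-03-12.

2028-03-12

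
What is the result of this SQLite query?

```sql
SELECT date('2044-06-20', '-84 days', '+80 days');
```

2044-06-16

Applying '-84 days' to 2044-06-20: counting 84 days back gives 2044-03-28.
Applying '+80 days' to 2044-03-28: counting 80 days forward gives 2044-06-16.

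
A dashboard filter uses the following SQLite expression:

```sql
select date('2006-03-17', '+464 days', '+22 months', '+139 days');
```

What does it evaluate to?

2009-09-10

Applying '+464 days' to 2006-03-17: counting 464 days forward gives 2007-06-24.
Adding +22 months to 2007-06-24 gives 2009-04-24.
Applying '+139 days' to 2009-04-24: counting 139 days forward gives 2009-09-10.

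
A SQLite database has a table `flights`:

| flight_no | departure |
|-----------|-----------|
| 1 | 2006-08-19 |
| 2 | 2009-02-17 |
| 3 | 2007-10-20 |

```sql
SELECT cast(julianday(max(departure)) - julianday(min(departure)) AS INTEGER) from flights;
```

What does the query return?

913

MIN = 2006-08-19, MAX = 2009-02-17.
12 days remain in August 2006 after the 19th (31 − 19).
Full months from September 2006 through January 2009 contribute their day counts.
Then 17 days into February 2009.
Total: 12 + 30 + 31 + 30 + 31 + 31 + 28 + 31 + 30 + 31 + 30 + 31 + 31 + 30 + 31 + 30 + 31 + 31 + 29 + 31 + 30 + 31 + 30 + 31 + 31 + 30 + 31 + 30 + 31 + 31 + 17 = 913.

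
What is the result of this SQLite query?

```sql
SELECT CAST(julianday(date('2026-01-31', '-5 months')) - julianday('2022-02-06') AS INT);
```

1302

Adding -5 months to 2026-01-31 gives 2025-08-31.
22 days remain in February 2022 after the 6th (28 − 6).
Full months from March 2022 through July 2025 contribute their day counts.
Then 31 days into August 2025.
Total: 22 + 31 + 30 + 31 + 30 + 31 + 31 + 30 + 31 + 30 + 31 + 31 + 28 + 31 + 30 + 31 + 30 + 31 + 31 + 30 + 31 + 30 + 31 + 31 + 29 + 31 + 30 + 31 + 30 + 31 + 31 + 30 + 31 + 30 + 31 + 31 + 28 + 31 + 30 + 31 + 30 + 31 + 31 = 1302.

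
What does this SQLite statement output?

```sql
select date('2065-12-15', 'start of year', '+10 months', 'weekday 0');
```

2065-11-01

`start of year` rewinds 2065-12-15 to 2065-01-01.
Adding +10 months to 2065-01-01 gives 2065-11-01.
`weekday 0` advances to the next Sunday; 2065-11-01 is already a Sunday, so it stays at 2065-11-01.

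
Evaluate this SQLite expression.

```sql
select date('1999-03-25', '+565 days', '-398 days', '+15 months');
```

2000-12-08

Applying '+565 days' to 1999-03-25: counting 565 days forward gives 2000-10-10.
Applying '-398 days' to 2000-10-10: counting 398 days back gives 1999-09-08.
Adding +15 months to 1999-09-08 gives 2000-12-08.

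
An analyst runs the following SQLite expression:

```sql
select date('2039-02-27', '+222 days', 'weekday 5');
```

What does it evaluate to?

2039-10-07

Applying '+222 days' to 2039-02-27: counting 222 days forward gives 2039-10-07.
`weekday 5` advances to the next Friday; 2039-10-07 is already a Friday, so it stays at 2039-10-07.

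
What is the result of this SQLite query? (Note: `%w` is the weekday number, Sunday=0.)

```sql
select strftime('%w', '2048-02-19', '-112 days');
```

3

First apply '-112 days': 2048-02-19 → 2047-10-30.
2047-10-30 is a Wednesday; with Sunday=0 that is 3.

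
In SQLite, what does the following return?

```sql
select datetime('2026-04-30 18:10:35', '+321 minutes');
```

2026-04-30 23:31:35

321 minutes = 5h 21m; +321 minutes from 2026-04-30 18:10:35 is 2026-04-30 23:31:35.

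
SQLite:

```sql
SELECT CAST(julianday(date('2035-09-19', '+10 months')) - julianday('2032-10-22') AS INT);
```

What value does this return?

1366

Adding +10 months to 2035-09-19 gives 2036-07-19.
9 days remain in October 2032 after the 22nd (31 − 22).
Full months from November 2032 through June 2036 contribute their day counts.
Then 19 days into July 2036.
Total: 9 + 30 + 31 + 31 + 28 + 31 + 30 + 31 + 30 + 31 + 31 + 30 + 31 + 30 + 31 + 31 + 28 + 31 + 30 + 31 + 30 + 31 + 31 + 30 + 31 + 30 + 31 + 31 + 28 + 31 + 30 + 31 + 30 + 31 + 31 + 30 + 31 + 30 + 31 + 31 + 29 + 31 + 30 + 31 + 30 + 19 = 1366.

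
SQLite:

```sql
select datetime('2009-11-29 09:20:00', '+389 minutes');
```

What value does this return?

2009-11-29 15:49:00

389 minutes = 6h 29m; +389 minutes from 2009-11-29 09:20:00 is 2009-11-29 15:49:00.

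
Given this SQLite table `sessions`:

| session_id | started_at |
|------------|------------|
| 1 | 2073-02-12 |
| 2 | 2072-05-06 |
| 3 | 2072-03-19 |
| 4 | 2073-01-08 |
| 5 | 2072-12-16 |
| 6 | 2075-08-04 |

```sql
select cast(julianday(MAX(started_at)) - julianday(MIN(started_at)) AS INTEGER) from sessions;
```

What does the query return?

1233

MIN = 2072-03-19, MAX = 2075-08-04.
12 days remain in March 2072 after the 19th (31 − 19).
Full months from April 2072 through July 2075 contribute their day counts.
Then 4 days into August 2075.
Total: 12 + 30 + 31 + 30 + 31 + 31 + 30 + 31 + 30 + 31 + 31 + 28 + 31 + 30 + 31 + 30 + 31 + 31 + 30 + 31 + 30 + 31 + 31 + 28 + 31 + 30 + 31 + 30 + 31 + 31 + 30 + 31 + 30 + 31 + 31 + 28 + 31 + 30 + 31 + 30 + 31 + 4 = 1233.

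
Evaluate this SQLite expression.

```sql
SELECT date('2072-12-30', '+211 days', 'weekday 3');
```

2073-08-02

Applying '+211 days' to 2072-12-30: counting 211 days forward gives 2073-07-29.
`weekday 3` advances to the next Wednesday; 2073-07-29 is a Saturday, so it moves forward to 2073-08-02.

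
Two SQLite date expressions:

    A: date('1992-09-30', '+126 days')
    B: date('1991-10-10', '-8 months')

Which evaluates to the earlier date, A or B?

A = 1993-02-03.
B = 1991-02-10.
B is earlier.

B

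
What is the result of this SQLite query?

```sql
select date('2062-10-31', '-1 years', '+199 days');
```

2062-05-18

Adding -1 year to 2062-10-31 gives 2061-10-31.
Applying '+199 days' to 2061-10-31: counting 199 days forward gives 2062-05-18.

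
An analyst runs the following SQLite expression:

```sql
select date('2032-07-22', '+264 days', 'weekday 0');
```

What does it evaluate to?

2033-04-17

Applying '+264 days' to 2032-07-22: counting 264 days forward gives 2033-04-12.
`weekday 0` advances to the next Sunday; 2033-04-12 is a Tuesday, so it moves forward to 2033-04-17.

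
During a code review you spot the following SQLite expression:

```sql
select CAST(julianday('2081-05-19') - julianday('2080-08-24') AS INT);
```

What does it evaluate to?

268

7 days remain in August 2080 after the 24th (31 − 24).
Full months from September 2080 through April 2081 contribute their day counts.
Then 19 days into May 2081.
Total: 7 + 30 + 31 + 30 + 31 + 31 + 28 + 31 + 30 + 19 = 268.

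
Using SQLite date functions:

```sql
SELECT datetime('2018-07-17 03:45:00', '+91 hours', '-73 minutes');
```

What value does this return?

+91 hours from 2018-07-17 03:45:00 is 2018-07-20 22:45:00 (crosses midnight).
73 minutes = 1h 13m; -73 minutes from 2018-07-20 22:45:00 is 2018-07-20 21:32:00.

2018-07-20 21:32:00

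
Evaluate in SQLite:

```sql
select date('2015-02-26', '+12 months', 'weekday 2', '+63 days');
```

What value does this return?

Adding +12 months to 2015-02-26 gives 2016-02-26.
`weekday 2` advances to the next Tuesday; 2016-02-26 is a Friday, so it moves forward to 2016-03-01.
Applying '+63 days' to 2016-03-01: counting 63 days forward gives 2016-05-03.

2016-05-03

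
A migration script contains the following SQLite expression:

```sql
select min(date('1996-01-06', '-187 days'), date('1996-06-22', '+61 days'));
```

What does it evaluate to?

1995-07-03

date('1996-01-06', '-187 days') → 1995-07-03.
date('1996-06-22', '+61 days') → 1996-08-22.
Earlier of the two is 1995-07-03.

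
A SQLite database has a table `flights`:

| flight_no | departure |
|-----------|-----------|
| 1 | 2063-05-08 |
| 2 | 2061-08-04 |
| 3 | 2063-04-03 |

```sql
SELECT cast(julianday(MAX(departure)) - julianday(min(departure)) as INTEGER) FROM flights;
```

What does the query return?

MIN = 2061-08-04, MAX = 2063-05-08.
27 days remain in August 2061 after the 4th (31 − 4).
Full months from September 2061 through April 2063 contribute their day counts.
Then 8 days into May 2063.
Total: 27 + 30 + 31 + 30 + 31 + 31 + 28 + 31 + 30 + 31 + 30 + 31 + 31 + 30 + 31 + 30 + 31 + 31 + 28 + 31 + 30 + 8 = 642.

642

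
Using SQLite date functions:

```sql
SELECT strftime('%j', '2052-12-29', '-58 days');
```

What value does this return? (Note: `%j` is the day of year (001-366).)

First apply '-58 days': 2052-12-29 → 2052-11-01.
Day-of-year for 2052-11-01: days since 2052-01-01 inclusive = 306, zero-padded to 306.

306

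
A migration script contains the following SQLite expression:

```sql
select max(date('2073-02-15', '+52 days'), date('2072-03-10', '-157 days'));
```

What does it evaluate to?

date('2073-02-15', '+52 days') → 2073-04-08.
date('2072-03-10', '-157 days') → 2071-10-05.
Later of the two is 2073-04-08.

2073-04-08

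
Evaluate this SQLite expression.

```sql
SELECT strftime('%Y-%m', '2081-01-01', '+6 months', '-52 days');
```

First apply '+6 months', '-52 days': 2081-01-01 → 2081-05-10.
`%Y-%m` extracts the year-month: 2081-05.

2081-05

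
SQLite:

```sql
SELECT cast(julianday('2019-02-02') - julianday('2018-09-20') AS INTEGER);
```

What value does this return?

10 days remain in September 2018 after the 20th (30 − 20).
October 2018: 31 days.
November 2018: 30 days.
December 2018: 31 days.
January 2019: 31 days.
Then 2 days into February 2019.
Total: 10 + 31 + 30 + 31 + 31 + 2 = 135.

135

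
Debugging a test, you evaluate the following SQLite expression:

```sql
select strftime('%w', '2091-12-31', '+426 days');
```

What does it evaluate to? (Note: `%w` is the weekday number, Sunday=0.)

First apply '+426 days': 2091-12-31 → 2093-03-01.
2093-03-01 is a Sunday; with Sunday=0 that is 0.

0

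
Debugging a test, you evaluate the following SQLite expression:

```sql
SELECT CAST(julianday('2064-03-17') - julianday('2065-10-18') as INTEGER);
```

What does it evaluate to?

14 days remain in March 2064 after the 17th (31 − 17).
Full months from April 2064 through September 2065 contribute their day counts.
Then 18 days into October 2065.
Total: 14 + 30 + 31 + 30 + 31 + 31 + 30 + 31 + 30 + 31 + 31 + 28 + 31 + 30 + 31 + 30 + 31 + 31 + 30 + 18 = 580.
The subtraction is earlier − later, so the result is −580 → -580.

-580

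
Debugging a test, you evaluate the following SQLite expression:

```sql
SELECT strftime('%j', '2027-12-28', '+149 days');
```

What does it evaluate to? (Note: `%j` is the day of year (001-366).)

First apply '+149 days': 2027-12-28 → 2028-05-25.
Day-of-year for 2028-05-25: days since 2028-01-01 inclusive = 146, zero-padded to 146.

146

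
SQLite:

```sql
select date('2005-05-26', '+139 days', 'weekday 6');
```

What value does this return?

Applying '+139 days' to 2005-05-26: counting 139 days forward gives 2005-10-12.
`weekday 6` advances to the next Saturday; 2005-10-12 is a Wednesday, so it moves forward to 2005-10-15.

2005-10-15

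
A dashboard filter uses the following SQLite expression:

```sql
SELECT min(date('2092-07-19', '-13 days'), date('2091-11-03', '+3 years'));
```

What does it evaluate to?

date('2092-07-19', '-13 days') → 2092-07-06.
date('2091-11-03', '+3 years') → 2094-11-03.
Earlier of the two is 2092-07-06.

2092-07-06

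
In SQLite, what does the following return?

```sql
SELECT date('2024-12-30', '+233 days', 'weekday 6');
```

Applying '+233 days' to 2024-12-30: counting 233 days forward gives 2025-08-20.
`weekday 6` advances to the next Saturday; 2025-08-20 is a Wednesday, so it moves forward to 2025-08-23.

2025-08-23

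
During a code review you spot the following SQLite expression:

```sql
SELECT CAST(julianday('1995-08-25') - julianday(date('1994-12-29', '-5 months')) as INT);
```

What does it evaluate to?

Adding -5 months to 1994-12-29 gives 1994-07-29.
2 days remain in July 1994 after the 29th (31 − 29).
Full months from August 1994 through July 1995 contribute their day counts.
Then 25 days into August 1995.
Total: 2 + 31 + 30 + 31 + 30 + 31 + 31 + 28 + 31 + 30 + 31 + 30 + 31 + 25 = 392.

392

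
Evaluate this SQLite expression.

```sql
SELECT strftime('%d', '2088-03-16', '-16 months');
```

16

First apply '-16 months': 2088-03-16 → 2086-11-16.
`%d` extracts the 2-digit day of month: 16.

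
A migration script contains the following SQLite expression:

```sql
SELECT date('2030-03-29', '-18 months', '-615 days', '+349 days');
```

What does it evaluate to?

2028-01-07

Adding -18 months to 2030-03-29 gives 2028-09-29.
Applying '-615 days' to 2028-09-29: counting 615 days back gives 2027-01-23.
Applying '+349 days' to 2027-01-23: counting 349 days forward gives 2028-01-07.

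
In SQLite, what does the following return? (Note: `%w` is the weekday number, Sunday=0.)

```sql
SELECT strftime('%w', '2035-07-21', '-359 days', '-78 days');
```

3

First apply '-359 days', '-78 days': 2035-07-21 → 2034-05-10.
2034-05-10 is a Wednesday; with Sunday=0 that is 3.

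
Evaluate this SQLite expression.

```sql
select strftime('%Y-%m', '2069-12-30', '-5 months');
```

2069-07

First apply '-5 months': 2069-12-30 → 2069-07-30.
`%Y-%m` extracts the year-month: 2069-07.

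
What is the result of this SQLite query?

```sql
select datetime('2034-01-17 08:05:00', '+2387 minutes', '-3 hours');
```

2387 minutes = 39h 47m; +2387 minutes from 2034-01-17 08:05:00 is 2034-01-18 23:52:00 (crosses midnight).
-3 hours from 2034-01-18 23:52:00 is 2034-01-18 20:52:00.

2034-01-18 20:52:00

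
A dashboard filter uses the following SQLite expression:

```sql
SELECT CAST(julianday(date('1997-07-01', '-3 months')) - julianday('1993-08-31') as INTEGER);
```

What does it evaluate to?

Adding -3 months to 1997-07-01 gives 1997-04-01.
0 days remain in August 1993 after the 31st (31 − 31).
Full months from September 1993 through March 1997 contribute their day counts.
Then 1 day into April 1997.
Total: 0 + 30 + 31 + 30 + 31 + 31 + 28 + 31 + 30 + 31 + 30 + 31 + 31 + 30 + 31 + 30 + 31 + 31 + 28 + 31 + 30 + 31 + 30 + 31 + 31 + 30 + 31 + 30 + 31 + 31 + 29 + 31 + 30 + 31 + 30 + 31 + 31 + 30 + 31 + 30 + 31 + 31 + 28 + 31 + 1 = 1309.

1309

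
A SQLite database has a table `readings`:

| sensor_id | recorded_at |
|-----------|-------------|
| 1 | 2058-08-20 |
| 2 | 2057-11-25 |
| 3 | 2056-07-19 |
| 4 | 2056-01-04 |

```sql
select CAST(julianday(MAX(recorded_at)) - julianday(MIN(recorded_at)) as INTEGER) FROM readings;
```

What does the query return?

MIN = 2056-01-04, MAX = 2058-08-20.
27 days remain in January 2056 after the 4th (31 − 4).
Full months from February 2056 through July 2058 contribute their day counts.
Then 20 days into August 2058.
Total: 27 + 29 + 31 + 30 + 31 + 30 + 31 + 31 + 30 + 31 + 30 + 31 + 31 + 28 + 31 + 30 + 31 + 30 + 31 + 31 + 30 + 31 + 30 + 31 + 31 + 28 + 31 + 30 + 31 + 30 + 31 + 20 = 959.

959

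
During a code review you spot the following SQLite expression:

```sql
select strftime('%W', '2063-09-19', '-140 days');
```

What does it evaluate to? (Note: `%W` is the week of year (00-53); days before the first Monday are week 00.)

18

First apply '-140 days': 2063-09-19 → 2063-05-02.
2063-05-02 is a Wednesday. SQLite's %W counts Mondays since the year started; the result is 18.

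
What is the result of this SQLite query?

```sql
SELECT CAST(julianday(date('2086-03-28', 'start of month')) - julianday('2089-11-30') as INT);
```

-1370

`start of month` rewinds 2086-03-28 to 2086-03-01.
30 days remain in March 2086 after the 1st (31 − 1).
Full months from April 2086 through October 2089 contribute their day counts.
Then 30 days into November 2089.
Total: 30 + 30 + 31 + 30 + 31 + 31 + 30 + 31 + 30 + 31 + 31 + 28 + 31 + 30 + 31 + 30 + 31 + 31 + 30 + 31 + 30 + 31 + 31 + 29 + 31 + 30 + 31 + 30 + 31 + 31 + 30 + 31 + 30 + 31 + 31 + 28 + 31 + 30 + 31 + 30 + 31 + 31 + 30 + 31 + 30 = 1370.
The subtraction is earlier − later, so the result is −1370 → -1370.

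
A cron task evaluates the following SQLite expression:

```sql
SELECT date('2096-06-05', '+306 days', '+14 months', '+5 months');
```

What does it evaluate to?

2098-11-07

Applying '+306 days' to 2096-06-05: counting 306 days forward gives 2097-04-07.
Adding +14 months to 2097-04-07 gives 2098-06-07.
Adding +5 months to 2098-06-07 gives 2098-11-07.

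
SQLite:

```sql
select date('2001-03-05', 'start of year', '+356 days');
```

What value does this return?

`start of year` rewinds 2001-03-05 to 2001-01-01.
Applying '+356 days' to 2001-01-01: counting 356 days forward gives 2001-12-23.

2001-12-23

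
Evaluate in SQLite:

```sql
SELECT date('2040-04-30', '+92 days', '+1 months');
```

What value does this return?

2040-08-31

Applying '+92 days' to 2040-04-30: counting 92 days forward gives 2040-07-31.
Adding +1 month to 2040-07-31 gives 2040-08-31.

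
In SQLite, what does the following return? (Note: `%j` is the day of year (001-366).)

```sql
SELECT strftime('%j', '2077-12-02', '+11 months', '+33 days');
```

First apply '+11 months', '+33 days': 2077-12-02 → 2078-12-05.
Day-of-year for 2078-12-05: days since 2078-01-01 inclusive = 339, zero-padded to 339.

339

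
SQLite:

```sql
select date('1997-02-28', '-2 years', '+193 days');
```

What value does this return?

Adding -2 years to 1997-02-28 gives 1995-02-28.
Applying '+193 days' to 1995-02-28: counting 193 days forward gives 1995-09-09.

1995-09-09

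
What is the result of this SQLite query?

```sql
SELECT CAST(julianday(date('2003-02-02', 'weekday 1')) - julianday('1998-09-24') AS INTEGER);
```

`weekday 1` advances to the next Monday; 2003-02-02 is a Sunday, so it moves forward to 2003-02-03.
6 days remain in September 1998 after the 24th (30 − 24).
Full months from October 1998 through January 2003 contribute their day counts.
Then 3 days into February 2003.
Total: 6 + 31 + 30 + 31 + 31 + 28 + 31 + 30 + 31 + 30 + 31 + 31 + 30 + 31 + 30 + 31 + 31 + 29 + 31 + 30 + 31 + 30 + 31 + 31 + 30 + 31 + 30 + 31 + 31 + 28 + 31 + 30 + 31 + 30 + 31 + 31 + 30 + 31 + 30 + 31 + 31 + 28 + 31 + 30 + 31 + 30 + 31 + 31 + 30 + 31 + 30 + 31 + 31 + 3 = 1593.

1593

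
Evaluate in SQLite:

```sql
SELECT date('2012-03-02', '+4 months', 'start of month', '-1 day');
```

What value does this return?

Adding +4 months to 2012-03-02 gives 2012-07-02.
`start of month` rewinds 2012-07-02 to 2012-07-01.
Going back 1 day from 2012-07-01 reaches 2012-06-30 (last day of June, 30 days).

2012-06-30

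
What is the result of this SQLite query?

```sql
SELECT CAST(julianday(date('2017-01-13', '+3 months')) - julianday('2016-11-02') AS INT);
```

162

Adding +3 months to 2017-01-13 gives 2017-04-13.
28 days remain in November 2016 after the 2nd (30 − 2).
December 2016: 31 days.
January 2017: 31 days.
February 2017: 28 days.
March 2017: 31 days.
Then 13 days into April 2017.
Total: 28 + 31 + 31 + 28 + 31 + 13 = 162.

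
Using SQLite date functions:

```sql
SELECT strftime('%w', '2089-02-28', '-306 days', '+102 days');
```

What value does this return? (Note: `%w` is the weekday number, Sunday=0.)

0

First apply '-306 days', '+102 days': 2089-02-28 → 2088-08-08.
2088-08-08 is a Sunday; with Sunday=0 that is 0.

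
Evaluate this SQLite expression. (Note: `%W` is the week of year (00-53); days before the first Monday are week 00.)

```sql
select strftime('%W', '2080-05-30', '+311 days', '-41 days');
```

First apply '+311 days', '-41 days': 2080-05-30 → 2081-02-24.
2081-02-24 is a Monday. SQLite's %W counts Mondays since the year started; the result is 08.

08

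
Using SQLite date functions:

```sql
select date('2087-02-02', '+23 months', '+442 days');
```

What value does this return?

2090-03-20

Adding +23 months to 2087-02-02 gives 2089-01-02.
Applying '+442 days' to 2089-01-02: counting 442 days forward gives 2090-03-20.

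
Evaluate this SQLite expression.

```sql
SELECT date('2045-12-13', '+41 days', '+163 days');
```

Applying '+41 days' to 2045-12-13: counting 41 days forward gives 2046-01-23.
Applying '+163 days' to 2046-01-23: counting 163 days forward gives 2046-07-05.

2046-07-05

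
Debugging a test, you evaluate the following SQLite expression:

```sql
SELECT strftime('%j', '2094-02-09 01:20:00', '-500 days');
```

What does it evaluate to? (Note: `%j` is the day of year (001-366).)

271

First apply '-500 days': 2094-02-09 01:20:00 → 2092-09-27 01:20:00.
Day-of-year for 2092-09-27: days since 2092-01-01 inclusive = 271, zero-padded to 271.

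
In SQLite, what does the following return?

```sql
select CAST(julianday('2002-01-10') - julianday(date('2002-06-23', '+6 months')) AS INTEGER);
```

-347

Adding +6 months to 2002-06-23 gives 2002-12-23.
21 days remain in January 2002 after the 10th (31 − 10).
Full months from February 2002 through November 2002 contribute their day counts.
Then 23 days into December 2002.
Total: 21 + 28 + 31 + 30 + 31 + 30 + 31 + 31 + 30 + 31 + 30 + 23 = 347.
The subtraction is earlier − later, so the result is −347 → -347.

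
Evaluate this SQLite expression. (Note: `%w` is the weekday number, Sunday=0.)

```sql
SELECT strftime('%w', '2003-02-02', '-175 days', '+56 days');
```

First apply '-175 days', '+56 days': 2003-02-02 → 2002-10-06.
2002-10-06 is a Sunday; with Sunday=0 that is 0.

0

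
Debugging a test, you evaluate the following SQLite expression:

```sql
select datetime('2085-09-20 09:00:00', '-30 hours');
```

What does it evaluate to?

-30 hours from 2085-09-20 09:00:00 is 2085-09-19 03:00:00 (crosses midnight).

2085-09-19 03:00:00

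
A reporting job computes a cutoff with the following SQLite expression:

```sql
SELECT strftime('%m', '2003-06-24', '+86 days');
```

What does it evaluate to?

First apply '+86 days': 2003-06-24 → 2003-09-18.
`%m` extracts the 2-digit month (01-12): 09.

09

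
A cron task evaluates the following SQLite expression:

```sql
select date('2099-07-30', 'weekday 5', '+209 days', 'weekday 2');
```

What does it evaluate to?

`weekday 5` advances to the next Friday; 2099-07-30 is a Thursday, so it moves forward to 2099-07-31.
Applying '+209 days' to 2099-07-31: counting 209 days forward gives 2100-02-25.
`weekday 2` advances to the next Tuesday; 2100-02-25 is a Thursday, so it moves forward to 2100-03-02.

2100-03-02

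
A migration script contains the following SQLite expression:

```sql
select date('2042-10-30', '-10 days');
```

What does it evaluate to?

2042-10-20

Going back 10 days within October lands on 2042-10-20.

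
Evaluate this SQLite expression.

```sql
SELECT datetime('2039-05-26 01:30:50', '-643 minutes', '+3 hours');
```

643 minutes = 10h 43m; -643 minutes from 2039-05-26 01:30:50 is 2039-05-25 14:47:50 (crosses midnight).
+3 hours from 2039-05-25 14:47:50 is 2039-05-25 17:47:50.

2039-05-25 17:47:50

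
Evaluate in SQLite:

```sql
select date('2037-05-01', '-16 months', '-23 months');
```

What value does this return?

Adding -16 months to 2037-05-01 gives 2036-01-01.
Adding -23 months to 2036-01-01 gives 2034-02-01.

2034-02-01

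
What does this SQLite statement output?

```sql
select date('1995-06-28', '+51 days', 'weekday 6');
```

1995-08-19

Applying '+51 days' to 1995-06-28: counting 51 days forward gives 1995-08-18.
`weekday 6` advances to the next Saturday; 1995-08-18 is a Friday, so it moves forward to 1995-08-19.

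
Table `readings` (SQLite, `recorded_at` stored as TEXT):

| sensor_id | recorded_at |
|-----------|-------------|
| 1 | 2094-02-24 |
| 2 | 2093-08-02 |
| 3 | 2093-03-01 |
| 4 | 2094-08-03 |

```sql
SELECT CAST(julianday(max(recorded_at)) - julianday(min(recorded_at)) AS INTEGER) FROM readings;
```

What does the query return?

520

MIN = 2093-03-01, MAX = 2094-08-03.
30 days remain in March 2093 after the 1st (31 − 1).
Full months from April 2093 through July 2094 contribute their day counts.
Then 3 days into August 2094.
Total: 30 + 30 + 31 + 30 + 31 + 31 + 30 + 31 + 30 + 31 + 31 + 28 + 31 + 30 + 31 + 30 + 31 + 3 = 520.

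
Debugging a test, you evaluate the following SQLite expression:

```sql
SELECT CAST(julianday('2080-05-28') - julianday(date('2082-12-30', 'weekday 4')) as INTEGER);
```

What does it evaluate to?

-947

`weekday 4` advances to the next Thursday; 2082-12-30 is a Wednesday, so it moves forward to 2082-12-31.
3 days remain in May 2080 after the 28th (31 − 28).
Full months from June 2080 through November 2082 contribute their day counts.
Then 31 days into December 2082.
Total: 3 + 30 + 31 + 31 + 30 + 31 + 30 + 31 + 31 + 28 + 31 + 30 + 31 + 30 + 31 + 31 + 30 + 31 + 30 + 31 + 31 + 28 + 31 + 30 + 31 + 30 + 31 + 31 + 30 + 31 + 30 + 31 = 947.
The subtraction is earlier − later, so the result is −947 → -947.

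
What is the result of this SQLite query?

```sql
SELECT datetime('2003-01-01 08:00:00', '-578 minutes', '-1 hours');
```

2002-12-31 21:22:00

578 minutes = 9h 38m; -578 minutes from 2003-01-01 08:00:00 is 2002-12-31 22:22:00 (crosses midnight).
-1 hours from 2002-12-31 22:22:00 is 2002-12-31 21:22:00.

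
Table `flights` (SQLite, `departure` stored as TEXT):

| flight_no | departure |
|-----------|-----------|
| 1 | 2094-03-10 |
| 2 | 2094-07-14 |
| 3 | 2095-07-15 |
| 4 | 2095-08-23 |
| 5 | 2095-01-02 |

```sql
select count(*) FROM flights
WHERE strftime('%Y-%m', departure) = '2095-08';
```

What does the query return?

Rows with year-month 2095-08: 2095-08-23 → 1.

1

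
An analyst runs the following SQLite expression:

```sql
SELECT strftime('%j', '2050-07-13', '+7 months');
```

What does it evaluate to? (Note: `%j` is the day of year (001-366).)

044

First apply '+7 months': 2050-07-13 → 2051-02-13.
Day-of-year for 2051-02-13: days since 2051-01-01 inclusive = 44, zero-padded to 044.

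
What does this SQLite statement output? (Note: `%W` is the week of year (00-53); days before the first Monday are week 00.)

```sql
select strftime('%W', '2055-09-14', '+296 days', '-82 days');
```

First apply '+296 days', '-82 days': 2055-09-14 → 2056-04-15.
2056-04-15 is a Saturday. SQLite's %W counts Mondays since the year started; the result is 15.

15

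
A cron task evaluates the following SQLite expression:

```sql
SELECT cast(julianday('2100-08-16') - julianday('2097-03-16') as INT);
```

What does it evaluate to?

1248

15 days remain in March 2097 after the 16th (31 − 16).
Full months from April 2097 through July 2100 contribute their day counts.
Then 16 days into August 2100.
Total: 15 + 30 + 31 + 30 + 31 + 31 + 30 + 31 + 30 + 31 + 31 + 28 + 31 + 30 + 31 + 30 + 31 + 31 + 30 + 31 + 30 + 31 + 31 + 28 + 31 + 30 + 31 + 30 + 31 + 31 + 30 + 31 + 30 + 31 + 31 + 28 + 31 + 30 + 31 + 30 + 31 + 16 = 1248.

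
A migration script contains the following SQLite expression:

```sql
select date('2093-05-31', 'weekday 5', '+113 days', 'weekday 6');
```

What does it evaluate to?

`weekday 5` advances to the next Friday; 2093-05-31 is a Sunday, so it moves forward to 2093-06-05.
Applying '+113 days' to 2093-06-05: counting 113 days forward gives 2093-09-26.
`weekday 6` advances to the next Saturday; 2093-09-26 is already a Saturday, so it stays at 2093-09-26.

2093-09-26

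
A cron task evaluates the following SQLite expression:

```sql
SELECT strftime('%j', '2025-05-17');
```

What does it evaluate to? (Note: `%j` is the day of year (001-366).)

Day-of-year for 2025-05-17: days since 2025-01-01 inclusive = 137, zero-padded to 137.

137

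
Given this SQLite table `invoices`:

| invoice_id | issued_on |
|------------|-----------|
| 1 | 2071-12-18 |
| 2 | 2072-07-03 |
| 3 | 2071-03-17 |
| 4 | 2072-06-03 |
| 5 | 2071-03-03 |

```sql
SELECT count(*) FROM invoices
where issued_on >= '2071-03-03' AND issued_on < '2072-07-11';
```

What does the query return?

5

Rows in [2071-03-03, 2072-07-11): 2071-12-18, 2072-07-03, 2071-03-17, 2072-06-03, 2071-03-03 → 5 rows.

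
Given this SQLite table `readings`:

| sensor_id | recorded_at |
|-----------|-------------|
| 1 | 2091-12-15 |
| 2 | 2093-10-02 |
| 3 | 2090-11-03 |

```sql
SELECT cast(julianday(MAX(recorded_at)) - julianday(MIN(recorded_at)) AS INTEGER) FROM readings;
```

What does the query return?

MIN = 2090-11-03, MAX = 2093-10-02.
27 days remain in November 2090 after the 3rd (30 − 3).
Full months from December 2090 through September 2093 contribute their day counts.
Then 2 days into October 2093.
Total: 27 + 31 + 31 + 28 + 31 + 30 + 31 + 30 + 31 + 31 + 30 + 31 + 30 + 31 + 31 + 29 + 31 + 30 + 31 + 30 + 31 + 31 + 30 + 31 + 30 + 31 + 31 + 28 + 31 + 30 + 31 + 30 + 31 + 31 + 30 + 2 = 1064.

1064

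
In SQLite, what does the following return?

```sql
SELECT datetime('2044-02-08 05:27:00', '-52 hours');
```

2044-02-06 01:27:00

-52 hours from 2044-02-08 05:27:00 is 2044-02-06 01:27:00 (crosses midnight).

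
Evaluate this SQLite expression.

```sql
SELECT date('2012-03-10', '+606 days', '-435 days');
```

Applying '+606 days' to 2012-03-10: counting 606 days forward gives 2013-11-06.
Applying '-435 days' to 2013-11-06: counting 435 days back gives 2012-08-28.

2012-08-28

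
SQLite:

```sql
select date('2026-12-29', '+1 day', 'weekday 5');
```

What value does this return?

Advancing 1 more day within December lands on 2026-12-30.
`weekday 5` advances to the next Friday; 2026-12-30 is a Wednesday, so it moves forward to 2027-01-01.

2027-01-01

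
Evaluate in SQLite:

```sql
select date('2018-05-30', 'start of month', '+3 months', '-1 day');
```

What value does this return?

`start of month` rewinds 2018-05-30 to 2018-05-01.
Adding +3 months to 2018-05-01 gives 2018-08-01.
Going back 1 day from 2018-08-01 reaches 2018-07-31 (last day of July, 31 days).

2018-07-31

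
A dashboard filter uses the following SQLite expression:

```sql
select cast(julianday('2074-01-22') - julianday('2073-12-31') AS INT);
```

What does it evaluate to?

0 days remain in December 2073 after the 31st (31 − 31).
Then 22 days into January 2074.
Total: 0 + 22 = 22.

22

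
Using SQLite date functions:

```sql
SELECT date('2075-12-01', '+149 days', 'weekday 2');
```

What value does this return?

Applying '+149 days' to 2075-12-01: counting 149 days forward gives 2076-04-28.
`weekday 2` advances to the next Tuesday; 2076-04-28 is already a Tuesday, so it stays at 2076-04-28.

2076-04-28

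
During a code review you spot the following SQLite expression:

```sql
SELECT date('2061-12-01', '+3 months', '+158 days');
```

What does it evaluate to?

Adding +3 months to 2061-12-01 gives 2062-03-01.
Applying '+158 days' to 2062-03-01: counting 158 days forward gives 2062-08-06.

2062-08-06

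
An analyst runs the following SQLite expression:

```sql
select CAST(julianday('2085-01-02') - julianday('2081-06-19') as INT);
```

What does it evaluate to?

1293

11 days remain in June 2081 after the 19th (30 − 19).
Full months from July 2081 through December 2084 contribute their day counts.
Then 2 days into January 2085.
Total: 11 + 31 + 31 + 30 + 31 + 30 + 31 + 31 + 28 + 31 + 30 + 31 + 30 + 31 + 31 + 30 + 31 + 30 + 31 + 31 + 28 + 31 + 30 + 31 + 30 + 31 + 31 + 30 + 31 + 30 + 31 + 31 + 29 + 31 + 30 + 31 + 30 + 31 + 31 + 30 + 31 + 30 + 31 + 2 = 1293.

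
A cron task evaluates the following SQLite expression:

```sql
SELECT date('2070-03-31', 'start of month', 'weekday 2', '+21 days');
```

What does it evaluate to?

`start of month` rewinds 2070-03-31 to 2070-03-01.
`weekday 2` advances to the next Tuesday; 2070-03-01 is a Saturday, so it moves forward to 2070-03-04.
Advancing 21 more days within March lands on 2070-03-25.

2070-03-25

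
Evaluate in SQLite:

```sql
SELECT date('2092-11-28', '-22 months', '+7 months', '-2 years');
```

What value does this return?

Adding -22 months to 2092-11-28 gives 2091-01-28.
Adding +7 months to 2091-01-28 gives 2091-08-28.
Adding -2 years to 2091-08-28 gives 2089-08-28.

2089-08-28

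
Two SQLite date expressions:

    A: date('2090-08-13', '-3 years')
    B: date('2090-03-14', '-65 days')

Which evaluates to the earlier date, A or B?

A = 2087-08-13.
B = 2090-01-08.
A is earlier.

A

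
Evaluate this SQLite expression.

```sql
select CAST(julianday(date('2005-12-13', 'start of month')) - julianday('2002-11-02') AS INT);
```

1125

`start of month` rewinds 2005-12-13 to 2005-12-01.
28 days remain in November 2002 after the 2nd (30 − 2).
Full months from December 2002 through November 2005 contribute their day counts.
Then 1 day into December 2005.
Total: 28 + 31 + 31 + 28 + 31 + 30 + 31 + 30 + 31 + 31 + 30 + 31 + 30 + 31 + 31 + 29 + 31 + 30 + 31 + 30 + 31 + 31 + 30 + 31 + 30 + 31 + 31 + 28 + 31 + 30 + 31 + 30 + 31 + 31 + 30 + 31 + 30 + 1 = 1125.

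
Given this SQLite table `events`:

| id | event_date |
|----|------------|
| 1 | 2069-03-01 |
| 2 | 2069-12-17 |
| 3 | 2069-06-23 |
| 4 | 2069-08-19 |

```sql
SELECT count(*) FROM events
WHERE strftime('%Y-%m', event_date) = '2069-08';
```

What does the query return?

1

Rows with year-month 2069-08: 2069-08-19 → 1.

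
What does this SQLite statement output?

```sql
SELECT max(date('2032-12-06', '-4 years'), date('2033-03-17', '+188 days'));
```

2033-09-21

date('2032-12-06', '-4 years') → 2028-12-06.
date('2033-03-17', '+188 days') → 2033-09-21.
Later of the two is 2033-09-21.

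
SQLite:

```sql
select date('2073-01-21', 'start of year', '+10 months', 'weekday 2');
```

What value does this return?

2073-11-07

`start of year` rewinds 2073-01-21 to 2073-01-01.
Adding +10 months to 2073-01-01 gives 2073-11-01.
`weekday 2` advances to the next Tuesday; 2073-11-01 is a Wednesday, so it moves forward to 2073-11-07.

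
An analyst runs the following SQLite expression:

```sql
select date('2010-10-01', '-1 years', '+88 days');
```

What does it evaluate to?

2009-12-28

Adding -1 year to 2010-10-01 gives 2009-10-01.
Applying '+88 days' to 2009-10-01: counting 88 days forward gives 2009-12-28.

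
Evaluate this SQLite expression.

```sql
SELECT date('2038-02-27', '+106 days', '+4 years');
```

Applying '+106 days' to 2038-02-27: counting 106 days forward gives 2038-06-13.
Adding +4 years to 2038-06-13 gives 2042-06-13.

2042-06-13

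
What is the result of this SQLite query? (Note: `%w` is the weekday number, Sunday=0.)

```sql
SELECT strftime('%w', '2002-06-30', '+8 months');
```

0

First apply '+8 months': 2002-06-30 → 2003-03-02.
2003-03-02 is a Sunday; with Sunday=0 that is 0.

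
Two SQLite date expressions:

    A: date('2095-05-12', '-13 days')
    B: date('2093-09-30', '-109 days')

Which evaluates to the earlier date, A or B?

B

A = 2095-04-29.
B = 2093-06-13.
B is earlier.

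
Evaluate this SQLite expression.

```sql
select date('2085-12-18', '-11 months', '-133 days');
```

2084-09-07

Adding -11 months to 2085-12-18 gives 2085-01-18.
Applying '-133 days' to 2085-01-18: counting 133 days back gives 2084-09-07.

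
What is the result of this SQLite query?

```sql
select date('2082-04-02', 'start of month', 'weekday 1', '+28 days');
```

`start of month` rewinds 2082-04-02 to 2082-04-01.
`weekday 1` advances to the next Monday; 2082-04-01 is a Wednesday, so it moves forward to 2082-04-06.
April 2082 has 30 days; 24 remain after the 6th, so 25 days reach 2082-05-01.
Advancing 3 more days within May lands on 2082-05-04.

2082-05-04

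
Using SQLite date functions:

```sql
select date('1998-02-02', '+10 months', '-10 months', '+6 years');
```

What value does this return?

Adding +10 months to 1998-02-02 gives 1998-12-02.
Adding -10 months to 1998-12-02 gives 1998-02-02.
Adding +6 years to 1998-02-02 gives 2004-02-02.

2004-02-02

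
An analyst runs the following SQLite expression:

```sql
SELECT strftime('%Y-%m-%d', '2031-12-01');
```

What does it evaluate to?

2031-12-01

`%Y-%m-%d` extracts the ISO date: 2031-12-01.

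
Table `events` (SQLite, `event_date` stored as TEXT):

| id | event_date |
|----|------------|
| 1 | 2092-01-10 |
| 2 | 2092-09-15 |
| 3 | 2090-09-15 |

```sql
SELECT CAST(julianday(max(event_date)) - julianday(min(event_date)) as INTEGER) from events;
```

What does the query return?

MIN = 2090-09-15, MAX = 2092-09-15.
15 days remain in September 2090 after the 15th (30 − 15).
Full months from October 2090 through August 2092 contribute their day counts.
Then 15 days into September 2092.
Total: 15 + 31 + 30 + 31 + 31 + 28 + 31 + 30 + 31 + 30 + 31 + 31 + 30 + 31 + 30 + 31 + 31 + 29 + 31 + 30 + 31 + 30 + 31 + 31 + 15 = 731.

731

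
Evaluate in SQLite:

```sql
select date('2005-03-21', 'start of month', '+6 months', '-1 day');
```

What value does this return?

`start of month` rewinds 2005-03-21 to 2005-03-01.
Adding +6 months to 2005-03-01 gives 2005-09-01.
Going back 1 day from 2005-09-01 reaches 2005-08-31 (last day of August, 31 days).

2005-08-31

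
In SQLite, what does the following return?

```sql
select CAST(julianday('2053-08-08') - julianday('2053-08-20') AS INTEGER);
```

Both dates are in August 2053: 20 − 8 = 12.
The subtraction is earlier − later, so the result is −12 → -12.

-12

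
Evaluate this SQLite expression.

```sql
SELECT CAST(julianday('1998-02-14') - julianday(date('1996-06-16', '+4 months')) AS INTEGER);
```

486

Adding +4 months to 1996-06-16 gives 1996-10-16.
15 days remain in October 1996 after the 16th (31 − 16).
Full months from November 1996 through January 1998 contribute their day counts.
Then 14 days into February 1998.
Total: 15 + 30 + 31 + 31 + 28 + 31 + 30 + 31 + 30 + 31 + 31 + 30 + 31 + 30 + 31 + 31 + 14 = 486.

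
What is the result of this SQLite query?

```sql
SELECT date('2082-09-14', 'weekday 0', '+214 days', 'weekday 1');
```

`weekday 0` advances to the next Sunday; 2082-09-14 is a Monday, so it moves forward to 2082-09-20.
Applying '+214 days' to 2082-09-20: counting 214 days forward gives 2083-04-22.
`weekday 1` advances to the next Monday; 2083-04-22 is a Thursday, so it moves forward to 2083-04-26.

2083-04-26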